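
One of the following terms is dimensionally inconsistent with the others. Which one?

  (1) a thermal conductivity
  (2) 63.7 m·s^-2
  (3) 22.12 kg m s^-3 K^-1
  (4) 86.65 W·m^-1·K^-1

Work out the base dimensions of each:
  (1) [thermal conductivity] = kg·m·s⁻³·K⁻¹
  (2) m·s⁻²
  (3) kg·m·s⁻³·K⁻¹
  (4) W·m⁻¹·K⁻¹ = J·s⁻¹·m⁻¹·K⁻¹ = kg·m·s⁻³·K⁻¹
All reduce to kg·m·s⁻³·K⁻¹ except (2), which is m·s⁻².

(2)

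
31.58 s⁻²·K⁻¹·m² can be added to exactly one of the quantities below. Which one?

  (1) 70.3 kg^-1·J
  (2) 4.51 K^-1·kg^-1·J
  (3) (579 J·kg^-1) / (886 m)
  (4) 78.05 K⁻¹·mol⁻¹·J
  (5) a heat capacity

Reference: m²·s⁻²·K⁻¹.
Each option:
  (1) J·kg⁻¹ = N·m·kg⁻¹ = m²·s⁻²
  (2) J·kg⁻¹·K⁻¹ = N·m·kg⁻¹·K⁻¹ = m²·s⁻²·K⁻¹  ← same
  (3) [m²·s⁻²] / [m] = m·s⁻²
  (4) J·mol⁻¹·K⁻¹ = N·m·mol⁻¹·K⁻¹ = kg·m²·s⁻²·K⁻¹·mol⁻¹
  (5) [heat capacity] = kg·m²·s⁻²·K⁻¹
Only (2) matches m²·s⁻²·K⁻¹.

(2)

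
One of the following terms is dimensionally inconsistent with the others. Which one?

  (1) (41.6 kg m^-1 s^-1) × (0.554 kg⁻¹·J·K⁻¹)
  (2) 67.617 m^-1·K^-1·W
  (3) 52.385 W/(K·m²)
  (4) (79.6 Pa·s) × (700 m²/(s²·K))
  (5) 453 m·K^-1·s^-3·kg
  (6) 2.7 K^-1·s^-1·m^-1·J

(3)

Work out the base dimensions of each:
  (1) [kg·m⁻¹·s⁻¹] · [m²·s⁻²·K⁻¹] = kg·m·s⁻³·K⁻¹
  (2) W·m⁻¹·K⁻¹ = J·s⁻¹·m⁻¹·K⁻¹ = kg·m·s⁻³·K⁻¹
  (3) W·m⁻²·K⁻¹ = J·s⁻¹·m⁻²·K⁻¹ = kg·s⁻³·K⁻¹
  (4) [kg·m⁻¹·s⁻¹] · [m²·s⁻²·K⁻¹] = kg·m·s⁻³·K⁻¹
  (5) kg·m·s⁻³·K⁻¹
  (6) J·s⁻¹·m⁻¹·K⁻¹ = N·m·s⁻¹·m⁻¹·K⁻¹ = kg·m·s⁻³·K⁻¹
All reduce to kg·m·s⁻³·K⁻¹ except (3), which is kg·s⁻³·K⁻¹.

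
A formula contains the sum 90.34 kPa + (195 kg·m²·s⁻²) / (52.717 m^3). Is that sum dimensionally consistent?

Yes

In SI base units:
  90.34 kPa:  Pa = N·m⁻² = kg·m⁻¹·s⁻²
  (195 kg·m²·s⁻²) / (52.717 m^3):  [kg·m²·s⁻²] / [m³] = kg·m⁻¹·s⁻²
Both are kg·m⁻¹·s⁻², so they have the same dimensions and can be added.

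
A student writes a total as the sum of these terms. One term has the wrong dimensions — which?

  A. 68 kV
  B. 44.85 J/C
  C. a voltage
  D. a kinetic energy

Expand each in SI base units:
  A. V = J·C⁻¹ = kg·m²·s⁻³·A⁻¹
  B. J·C⁻¹ = N·m·(s·A)⁻¹ = kg·m²·s⁻³·A⁻¹
  C. [voltage] = kg·m²·s⁻³·A⁻¹
  D. [kinetic energy] = kg·m²·s⁻²
All reduce to kg·m²·s⁻³·A⁻¹ except D., which is kg·m²·s⁻².

D.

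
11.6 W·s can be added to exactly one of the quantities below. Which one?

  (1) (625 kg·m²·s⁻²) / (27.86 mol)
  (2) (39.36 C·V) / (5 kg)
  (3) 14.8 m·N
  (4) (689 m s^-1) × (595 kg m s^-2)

Reference: W·s = J·s⁻¹·s = kg·m²·s⁻².
Each option:
  (1) [kg·m²·s⁻²] / [mol] = kg·m²·s⁻²·mol⁻¹
  (2) [kg·m²·s⁻²] / [kg] = m²·s⁻²
  (3) N·m = kg·m·s⁻²·m = kg·m²·s⁻²  ← same
  (4) [m·s⁻¹] · [kg·m·s⁻²] = kg·m²·s⁻³
Only (3) matches kg·m²·s⁻².

(3)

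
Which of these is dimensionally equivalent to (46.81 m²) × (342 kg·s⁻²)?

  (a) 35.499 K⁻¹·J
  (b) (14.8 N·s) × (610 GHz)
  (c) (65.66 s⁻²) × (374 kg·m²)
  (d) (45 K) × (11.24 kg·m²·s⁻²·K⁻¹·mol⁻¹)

(c)

Reference: [m²] · [kg·s⁻²] = kg·m²·s⁻².
Each option:
  (a) J·K⁻¹ = N·m·K⁻¹ = kg·m²·s⁻²·K⁻¹
  (b) [kg·m·s⁻¹] · [s⁻¹] = kg·m·s⁻²
  (c) [s⁻²] · [kg·m²] = kg·m²·s⁻²  ← same
  (d) [K] · [kg·m²·s⁻²·K⁻¹·mol⁻¹] = kg·m²·s⁻²·mol⁻¹
Only (c) matches kg·m²·s⁻².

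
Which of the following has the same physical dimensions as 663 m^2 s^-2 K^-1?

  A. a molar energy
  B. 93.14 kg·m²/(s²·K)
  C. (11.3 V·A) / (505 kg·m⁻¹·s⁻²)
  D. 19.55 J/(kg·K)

D.

Reference: m²·s⁻²·K⁻¹.
Each option:
  A. [molar energy] = kg·m²·s⁻²·mol⁻¹
  B. kg·m²·s⁻²·K⁻¹
  C. [kg·m²·s⁻³] / [kg·m⁻¹·s⁻²] = m³·s⁻¹
  D. J·kg⁻¹·K⁻¹ = N·m·kg⁻¹·K⁻¹ = m²·s⁻²·K⁻¹  ← same
Only D. matches m²·s⁻²·K⁻¹.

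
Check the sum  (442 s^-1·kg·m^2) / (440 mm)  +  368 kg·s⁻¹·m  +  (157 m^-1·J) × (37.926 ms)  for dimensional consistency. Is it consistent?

Yes

Dimensions:
  (442 s^-1·kg·m^2) / (440 mm):  [kg·m²·s⁻¹] / [m] = kg·m·s⁻¹
  368 kg·s⁻¹·m:  kg·m·s⁻¹
  (157 m^-1·J) × (37.926 ms):  [kg·m·s⁻²] · [s] = kg·m·s⁻¹
Every term reduces to kg·m·s⁻¹.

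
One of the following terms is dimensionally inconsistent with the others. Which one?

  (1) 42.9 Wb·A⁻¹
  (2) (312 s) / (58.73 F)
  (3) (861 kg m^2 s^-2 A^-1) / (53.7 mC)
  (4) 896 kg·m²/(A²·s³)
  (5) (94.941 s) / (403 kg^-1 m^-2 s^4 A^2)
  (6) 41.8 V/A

(1)

Expand each in SI base units:
  (1) Wb·A⁻¹ = V·s·A⁻¹ = kg·m²·s⁻²·A⁻²
  (2) [s] / [kg⁻¹·m⁻²·s⁴·A²] = kg·m²·s⁻³·A⁻²
  (3) [kg·m²·s⁻²·A⁻¹] / [s·A] = kg·m²·s⁻³·A⁻²
  (4) kg·m²·s⁻³·A⁻²
  (5) [s] / [kg⁻¹·m⁻²·s⁴·A²] = kg·m²·s⁻³·A⁻²
  (6) V·A⁻¹ = J·C⁻¹·A⁻¹ = kg·m²·s⁻³·A⁻²
All reduce to kg·m²·s⁻³·A⁻² except (1), which is kg·m²·s⁻²·A⁻².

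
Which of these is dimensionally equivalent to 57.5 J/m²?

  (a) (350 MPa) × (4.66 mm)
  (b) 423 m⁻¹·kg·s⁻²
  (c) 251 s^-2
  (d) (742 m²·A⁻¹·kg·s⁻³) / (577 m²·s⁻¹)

Reference: J·m⁻² = N·m·m⁻² = kg·s⁻².
Each option:
  (a) [kg·m⁻¹·s⁻²] · [m] = kg·s⁻²  ← same
  (b) kg·m⁻¹·s⁻²
  (c) s⁻²
  (d) [kg·m²·s⁻³·A⁻¹] / [m²·s⁻¹] = kg·s⁻²·A⁻¹
Only (a) matches kg·s⁻².

(a)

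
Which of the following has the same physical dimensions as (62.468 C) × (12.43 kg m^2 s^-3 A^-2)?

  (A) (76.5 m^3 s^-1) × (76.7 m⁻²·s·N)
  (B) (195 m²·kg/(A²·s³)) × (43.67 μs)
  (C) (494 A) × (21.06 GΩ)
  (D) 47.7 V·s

Reference: [s·A] · [kg·m²·s⁻³·A⁻²] = kg·m²·s⁻²·A⁻¹.
Each option:
  (A) [m³·s⁻¹] · [kg·m⁻¹·s⁻¹] = kg·m²·s⁻²
  (B) [kg·m²·s⁻³·A⁻²] · [s] = kg·m²·s⁻²·A⁻²
  (C) [A] · [kg·m²·s⁻³·A⁻²] = kg·m²·s⁻³·A⁻¹
  (D) V·s = J·C⁻¹·s = kg·m²·s⁻²·A⁻¹  ← same
Only (D) matches kg·m²·s⁻²·A⁻¹.

(D)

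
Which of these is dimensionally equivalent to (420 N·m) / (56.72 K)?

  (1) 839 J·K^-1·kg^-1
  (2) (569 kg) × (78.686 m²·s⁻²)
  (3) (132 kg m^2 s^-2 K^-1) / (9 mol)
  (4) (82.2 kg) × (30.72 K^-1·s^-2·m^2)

Reference: [kg·m²·s⁻²] / [K] = kg·m²·s⁻²·K⁻¹.
Each option:
  (1) J·kg⁻¹·K⁻¹ = N·m·kg⁻¹·K⁻¹ = m²·s⁻²·K⁻¹
  (2) [kg] · [m²·s⁻²] = kg·m²·s⁻²
  (3) [kg·m²·s⁻²·K⁻¹] / [mol] = kg·m²·s⁻²·K⁻¹·mol⁻¹
  (4) [kg] · [m²·s⁻²·K⁻¹] = kg·m²·s⁻²·K⁻¹  ← same
Only (4) matches kg·m²·s⁻²·K⁻¹.

(4)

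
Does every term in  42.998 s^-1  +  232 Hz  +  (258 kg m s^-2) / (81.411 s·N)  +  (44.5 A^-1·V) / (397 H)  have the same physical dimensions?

Yes

Work out the base dimensions of each:
  42.998 s^-1:  s⁻¹
  232 Hz:  Hz = s⁻¹
  (258 kg m s^-2) / (81.411 s·N):  [kg·m·s⁻²] / [kg·m·s⁻¹] = s⁻¹
  (44.5 A^-1·V) / (397 H):  [kg·m²·s⁻³·A⁻²] / [kg·m²·s⁻²·A⁻²] = s⁻¹
Every term reduces to s⁻¹.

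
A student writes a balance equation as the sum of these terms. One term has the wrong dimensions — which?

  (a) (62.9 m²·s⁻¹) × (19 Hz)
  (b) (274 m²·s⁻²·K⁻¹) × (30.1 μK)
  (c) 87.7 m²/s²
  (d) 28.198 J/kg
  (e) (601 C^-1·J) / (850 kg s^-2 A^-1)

Reduce each to base SI dimensions:
  (a) [m²·s⁻¹] · [s⁻¹] = m²·s⁻²
  (b) [m²·s⁻²·K⁻¹] · [K] = m²·s⁻²
  (c) m²·s⁻²
  (d) J·kg⁻¹ = N·m·kg⁻¹ = m²·s⁻²
  (e) [kg·m²·s⁻³·A⁻¹] / [kg·s⁻²·A⁻¹] = m²·s⁻¹
All reduce to m²·s⁻² except (e), which is m²·s⁻¹.

(e)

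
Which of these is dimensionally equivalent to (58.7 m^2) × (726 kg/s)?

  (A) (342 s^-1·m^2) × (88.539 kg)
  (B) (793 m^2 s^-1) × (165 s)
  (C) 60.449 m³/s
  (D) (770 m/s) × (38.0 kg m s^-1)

Reference: [m²] · [kg·s⁻¹] = kg·m²·s⁻¹.
Each option:
  (A) [m²·s⁻¹] · [kg] = kg·m²·s⁻¹  ← same
  (B) [m²·s⁻¹] · [s] = m²
  (C) m³·s⁻¹
  (D) [m·s⁻¹] · [kg·m·s⁻¹] = kg·m²·s⁻²
Only (A) matches kg·m²·s⁻¹.

(A)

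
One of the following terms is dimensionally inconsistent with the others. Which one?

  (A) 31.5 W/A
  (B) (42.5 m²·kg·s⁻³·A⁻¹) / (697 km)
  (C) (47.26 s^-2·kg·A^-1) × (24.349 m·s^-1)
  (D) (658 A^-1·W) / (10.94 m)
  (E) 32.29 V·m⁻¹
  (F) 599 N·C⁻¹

Dimensions:
  (A) W·A⁻¹ = J·s⁻¹·A⁻¹ = kg·m²·s⁻³·A⁻¹
  (B) [kg·m²·s⁻³·A⁻¹] / [m] = kg·m·s⁻³·A⁻¹
  (C) [kg·s⁻²·A⁻¹] · [m·s⁻¹] = kg·m·s⁻³·A⁻¹
  (D) [kg·m²·s⁻³·A⁻¹] / [m] = kg·m·s⁻³·A⁻¹
  (E) V·m⁻¹ = J·C⁻¹·m⁻¹ = kg·m·s⁻³·A⁻¹
  (F) N·C⁻¹ = kg·m·s⁻²·(s·A)⁻¹ = kg·m·s⁻³·A⁻¹
All reduce to kg·m·s⁻³·A⁻¹ except (A), which is kg·m²·s⁻³·A⁻¹.

(A)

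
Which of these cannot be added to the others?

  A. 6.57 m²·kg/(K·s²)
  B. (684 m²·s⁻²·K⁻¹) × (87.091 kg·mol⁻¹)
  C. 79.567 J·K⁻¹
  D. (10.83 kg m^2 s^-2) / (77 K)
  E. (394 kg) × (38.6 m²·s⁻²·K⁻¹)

Reduce each to base SI dimensions:
  A. kg·m²·s⁻²·K⁻¹
  B. [m²·s⁻²·K⁻¹] · [kg·mol⁻¹] = kg·m²·s⁻²·K⁻¹·mol⁻¹
  C. J·K⁻¹ = N·m·K⁻¹ = kg·m²·s⁻²·K⁻¹
  D. [kg·m²·s⁻²] / [K] = kg·m²·s⁻²·K⁻¹
  E. [kg] · [m²·s⁻²·K⁻¹] = kg·m²·s⁻²·K⁻¹
All reduce to kg·m²·s⁻²·K⁻¹ except B., which is kg·m²·s⁻²·K⁻¹·mol⁻¹.

B.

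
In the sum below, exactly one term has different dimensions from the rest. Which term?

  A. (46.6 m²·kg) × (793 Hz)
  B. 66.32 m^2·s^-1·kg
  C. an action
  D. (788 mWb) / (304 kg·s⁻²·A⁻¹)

D.

In SI base units:
  A. [kg·m²] · [s⁻¹] = kg·m²·s⁻¹
  B. kg·m²·s⁻¹
  C. [action] = kg·m²·s⁻¹
  D. [kg·m²·s⁻²·A⁻¹] / [kg·s⁻²·A⁻¹] = m²
All reduce to kg·m²·s⁻¹ except D., which is m².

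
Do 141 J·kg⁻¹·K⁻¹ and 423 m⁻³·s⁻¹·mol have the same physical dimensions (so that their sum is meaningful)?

Dimensions:
  141 J·kg⁻¹·K⁻¹:  J·kg⁻¹·K⁻¹ = N·m·kg⁻¹·K⁻¹ = m²·s⁻²·K⁻¹
  423 m⁻³·s⁻¹·mol:  m⁻³·s⁻¹·mol
m²·s⁻²·K⁻¹ ≠ m⁻³·s⁻¹·mol, so they cannot be added.

No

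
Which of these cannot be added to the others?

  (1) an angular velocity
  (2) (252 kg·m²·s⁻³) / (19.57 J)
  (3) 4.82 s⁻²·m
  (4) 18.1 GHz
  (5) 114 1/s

(3)

Expand each in SI base units:
  (1) [angular velocity] = s⁻¹
  (2) [kg·m²·s⁻³] / [kg·m²·s⁻²] = s⁻¹
  (3) m·s⁻²
  (4) Hz = s⁻¹
  (5) s⁻¹
All reduce to s⁻¹ except (3), which is m·s⁻².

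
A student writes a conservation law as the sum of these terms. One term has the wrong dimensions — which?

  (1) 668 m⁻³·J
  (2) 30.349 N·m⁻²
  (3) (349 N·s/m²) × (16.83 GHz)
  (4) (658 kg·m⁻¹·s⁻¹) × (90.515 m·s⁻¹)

Reduce each to base SI dimensions:
  (1) J·m⁻³ = N·m·m⁻³ = kg·m⁻¹·s⁻²
  (2) N·m⁻² = kg·m·s⁻²·m⁻² = kg·m⁻¹·s⁻²
  (3) [kg·m⁻¹·s⁻¹] · [s⁻¹] = kg·m⁻¹·s⁻²
  (4) [kg·m⁻¹·s⁻¹] · [m·s⁻¹] = kg·s⁻²
All reduce to kg·m⁻¹·s⁻² except (4), which is kg·s⁻².

(4)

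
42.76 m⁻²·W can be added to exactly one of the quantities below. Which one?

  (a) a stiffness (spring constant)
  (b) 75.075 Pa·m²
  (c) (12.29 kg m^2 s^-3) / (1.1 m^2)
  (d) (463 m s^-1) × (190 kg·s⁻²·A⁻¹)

Reference: W·m⁻² = J·s⁻¹·m⁻² = kg·s⁻³.
Each option:
  (a) [stiffness (spring constant)] = kg·s⁻²
  (b) Pa·m² = N·m⁻²·m² = kg·m·s⁻²
  (c) [kg·m²·s⁻³] / [m²] = kg·s⁻³  ← same
  (d) [m·s⁻¹] · [kg·s⁻²·A⁻¹] = kg·m·s⁻³·A⁻¹
Only (c) matches kg·s⁻³.

(c)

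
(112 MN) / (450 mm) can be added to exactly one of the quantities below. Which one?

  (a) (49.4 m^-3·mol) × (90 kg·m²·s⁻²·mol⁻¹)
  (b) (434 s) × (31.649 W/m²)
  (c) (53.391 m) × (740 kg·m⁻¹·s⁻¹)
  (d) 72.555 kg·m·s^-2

Reference: [kg·m·s⁻²] / [m] = kg·s⁻².
Each option:
  (a) [m⁻³·mol] · [kg·m²·s⁻²·mol⁻¹] = kg·m⁻¹·s⁻²
  (b) [s] · [kg·s⁻³] = kg·s⁻²  ← same
  (c) [m] · [kg·m⁻¹·s⁻¹] = kg·s⁻¹
  (d) kg·m·s⁻²
Only (b) matches kg·s⁻².

(b)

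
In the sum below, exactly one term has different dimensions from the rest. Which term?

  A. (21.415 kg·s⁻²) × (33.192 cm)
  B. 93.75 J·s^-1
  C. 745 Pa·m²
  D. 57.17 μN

B.

Expand each in SI base units:
  A. [kg·s⁻²] · [m] = kg·m·s⁻²
  B. J·s⁻¹ = N·m·s⁻¹ = kg·m²·s⁻³
  C. Pa·m² = N·m⁻²·m² = kg·m·s⁻²
  D. N = kg·m·s⁻²
All reduce to kg·m·s⁻² except B., which is kg·m²·s⁻³.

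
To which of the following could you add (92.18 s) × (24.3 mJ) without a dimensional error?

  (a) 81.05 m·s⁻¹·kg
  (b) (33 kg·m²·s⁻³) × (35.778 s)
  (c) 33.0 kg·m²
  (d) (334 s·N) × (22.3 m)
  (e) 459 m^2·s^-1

(d)

Reference: [s] · [kg·m²·s⁻²] = kg·m²·s⁻¹.
Each option:
  (a) kg·m·s⁻¹
  (b) [kg·m²·s⁻³] · [s] = kg·m²·s⁻²
  (c) kg·m²
  (d) [kg·m·s⁻¹] · [m] = kg·m²·s⁻¹  ← same
  (e) m²·s⁻¹
Only (d) matches kg·m²·s⁻¹.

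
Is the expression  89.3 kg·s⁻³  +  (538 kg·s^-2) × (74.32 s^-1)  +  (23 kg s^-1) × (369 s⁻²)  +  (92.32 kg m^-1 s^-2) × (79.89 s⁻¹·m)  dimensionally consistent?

Yes

Reduce each to base SI dimensions:
  89.3 kg·s⁻³:  kg·s⁻³
  (538 kg·s^-2) × (74.32 s^-1):  [kg·s⁻²] · [s⁻¹] = kg·s⁻³
  (23 kg s^-1) × (369 s⁻²):  [kg·s⁻¹] · [s⁻²] = kg·s⁻³
  (92.32 kg m^-1 s^-2) × (79.89 s⁻¹·m):  [kg·m⁻¹·s⁻²] · [m·s⁻¹] = kg·s⁻³
Every term reduces to kg·s⁻³.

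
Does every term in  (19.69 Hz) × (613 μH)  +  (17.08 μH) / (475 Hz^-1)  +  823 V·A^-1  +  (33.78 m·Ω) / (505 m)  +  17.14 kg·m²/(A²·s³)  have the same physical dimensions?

Dimensions:
  (19.69 Hz) × (613 μH):  [s⁻¹] · [kg·m²·s⁻²·A⁻²] = kg·m²·s⁻³·A⁻²
  (17.08 μH) / (475 Hz^-1):  [kg·m²·s⁻²·A⁻²] / [s] = kg·m²·s⁻³·A⁻²
  823 V·A^-1:  V·A⁻¹ = J·C⁻¹·A⁻¹ = kg·m²·s⁻³·A⁻²
  (33.78 m·Ω) / (505 m):  [kg·m³·s⁻³·A⁻²] / [m] = kg·m²·s⁻³·A⁻²
  17.14 kg·m²/(A²·s³):  kg·m²·s⁻³·A⁻²
Every term reduces to kg·m²·s⁻³·A⁻².

Yes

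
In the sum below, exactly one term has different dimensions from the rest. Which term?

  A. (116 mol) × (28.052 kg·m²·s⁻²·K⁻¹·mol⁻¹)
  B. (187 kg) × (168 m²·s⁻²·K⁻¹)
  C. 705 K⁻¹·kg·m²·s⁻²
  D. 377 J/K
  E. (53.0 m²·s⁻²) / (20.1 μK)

E.

Work out the base dimensions of each:
  A. [mol] · [kg·m²·s⁻²·K⁻¹·mol⁻¹] = kg·m²·s⁻²·K⁻¹
  B. [kg] · [m²·s⁻²·K⁻¹] = kg·m²·s⁻²·K⁻¹
  C. kg·m²·s⁻²·K⁻¹
  D. J·K⁻¹ = N·m·K⁻¹ = kg·m²·s⁻²·K⁻¹
  E. [m²·s⁻²] / [K] = m²·s⁻²·K⁻¹
All reduce to kg·m²·s⁻²·K⁻¹ except E., which is m²·s⁻²·K⁻¹.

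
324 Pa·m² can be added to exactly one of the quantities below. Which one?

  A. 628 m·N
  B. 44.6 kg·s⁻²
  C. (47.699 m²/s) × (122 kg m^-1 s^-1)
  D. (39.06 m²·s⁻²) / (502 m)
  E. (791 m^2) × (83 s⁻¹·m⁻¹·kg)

Reference: Pa·m² = N·m⁻²·m² = kg·m·s⁻².
Each option:
  A. N·m = kg·m·s⁻²·m = kg·m²·s⁻²
  B. kg·s⁻²
  C. [m²·s⁻¹] · [kg·m⁻¹·s⁻¹] = kg·m·s⁻²  ← same
  D. [m²·s⁻²] / [m] = m·s⁻²
  E. [m²] · [kg·m⁻¹·s⁻¹] = kg·m·s⁻¹
Only C. matches kg·m·s⁻².

C.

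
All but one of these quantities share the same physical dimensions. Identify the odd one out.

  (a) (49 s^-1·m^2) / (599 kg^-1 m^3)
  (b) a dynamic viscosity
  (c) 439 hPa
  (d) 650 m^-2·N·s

(c)

In SI base units:
  (a) [m²·s⁻¹] / [kg⁻¹·m³] = kg·m⁻¹·s⁻¹
  (b) [dynamic viscosity] = kg·m⁻¹·s⁻¹
  (c) Pa = N·m⁻² = kg·m⁻¹·s⁻²
  (d) N·s·m⁻² = kg·m·s⁻²·s·m⁻² = kg·m⁻¹·s⁻¹
All reduce to kg·m⁻¹·s⁻¹ except (c), which is kg·m⁻¹·s⁻².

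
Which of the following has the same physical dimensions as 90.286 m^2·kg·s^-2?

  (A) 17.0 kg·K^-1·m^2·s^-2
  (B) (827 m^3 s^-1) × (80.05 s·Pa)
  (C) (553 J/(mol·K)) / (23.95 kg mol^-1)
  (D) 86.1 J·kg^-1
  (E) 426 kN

Reference: kg·m²·s⁻².
Each option:
  (A) kg·m²·s⁻²·K⁻¹
  (B) [m³·s⁻¹] · [kg·m⁻¹·s⁻¹] = kg·m²·s⁻²  ← same
  (C) [kg·m²·s⁻²·K⁻¹·mol⁻¹] / [kg·mol⁻¹] = m²·s⁻²·K⁻¹
  (D) J·kg⁻¹ = N·m·kg⁻¹ = m²·s⁻²
  (E) N = kg·m·s⁻²
Only (B) matches kg·m²·s⁻².

(B)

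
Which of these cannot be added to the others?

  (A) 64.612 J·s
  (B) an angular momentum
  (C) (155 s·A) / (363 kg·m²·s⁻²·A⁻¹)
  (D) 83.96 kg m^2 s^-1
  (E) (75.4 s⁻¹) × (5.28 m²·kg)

Work out the base dimensions of each:
  (A) J·s = N·m·s = kg·m²·s⁻¹
  (B) [angular momentum] = kg·m²·s⁻¹
  (C) [s·A] / [kg·m²·s⁻²·A⁻¹] = kg⁻¹·m⁻²·s³·A²
  (D) kg·m²·s⁻¹
  (E) [s⁻¹] · [kg·m²] = kg·m²·s⁻¹
All reduce to kg·m²·s⁻¹ except (C), which is kg⁻¹·m⁻²·s³·A².

(C)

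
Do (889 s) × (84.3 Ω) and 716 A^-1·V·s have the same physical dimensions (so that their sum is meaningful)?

Yes

Dimensions:
  (889 s) × (84.3 Ω):  [s] · [kg·m²·s⁻³·A⁻²] = kg·m²·s⁻²·A⁻²
  716 A^-1·V·s:  V·s·A⁻¹ = J·C⁻¹·s·A⁻¹ = kg·m²·s⁻²·A⁻²
Both are kg·m²·s⁻²·A⁻², so they have the same dimensions and can be added.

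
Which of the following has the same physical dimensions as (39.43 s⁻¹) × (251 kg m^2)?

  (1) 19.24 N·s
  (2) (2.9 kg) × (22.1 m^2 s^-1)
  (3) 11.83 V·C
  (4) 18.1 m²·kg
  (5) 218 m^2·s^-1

(2)

Reference: [s⁻¹] · [kg·m²] = kg·m²·s⁻¹.
Each option:
  (1) N·s = kg·m·s⁻²·s = kg·m·s⁻¹
  (2) [kg] · [m²·s⁻¹] = kg·m²·s⁻¹  ← same
  (3) C·V = s·A·J·C⁻¹ = kg·m²·s⁻²
  (4) kg·m²
  (5) m²·s⁻¹
Only (2) matches kg·m²·s⁻¹.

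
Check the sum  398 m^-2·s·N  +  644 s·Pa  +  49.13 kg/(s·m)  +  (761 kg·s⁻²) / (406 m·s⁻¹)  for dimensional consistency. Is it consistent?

Yes

Dimensions:
  398 m^-2·s·N:  N·s·m⁻² = kg·m·s⁻²·s·m⁻² = kg·m⁻¹·s⁻¹
  644 s·Pa:  Pa·s = N·m⁻²·s = kg·m⁻¹·s⁻¹
  49.13 kg/(s·m):  kg·m⁻¹·s⁻¹
  (761 kg·s⁻²) / (406 m·s⁻¹):  [kg·s⁻²] / [m·s⁻¹] = kg·m⁻¹·s⁻¹
Every term reduces to kg·m⁻¹·s⁻¹.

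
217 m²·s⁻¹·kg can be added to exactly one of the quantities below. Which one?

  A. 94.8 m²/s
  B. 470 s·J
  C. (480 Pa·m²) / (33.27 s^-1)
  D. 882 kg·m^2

B.

Reference: kg·m²·s⁻¹.
Each option:
  A. m²·s⁻¹
  B. J·s = N·m·s = kg·m²·s⁻¹  ← same
  C. [kg·m·s⁻²] / [s⁻¹] = kg·m·s⁻¹
  D. kg·m²
Only B. matches kg·m²·s⁻¹.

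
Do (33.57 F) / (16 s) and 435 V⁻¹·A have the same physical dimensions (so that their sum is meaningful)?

Yes

In SI base units:
  (33.57 F) / (16 s):  [kg⁻¹·m⁻²·s⁴·A²] / [s] = kg⁻¹·m⁻²·s³·A²
  435 V⁻¹·A:  A·V⁻¹ = A·(J·C⁻¹)⁻¹ = kg⁻¹·m⁻²·s³·A²
Both are kg⁻¹·m⁻²·s³·A², so they have the same dimensions and can be added.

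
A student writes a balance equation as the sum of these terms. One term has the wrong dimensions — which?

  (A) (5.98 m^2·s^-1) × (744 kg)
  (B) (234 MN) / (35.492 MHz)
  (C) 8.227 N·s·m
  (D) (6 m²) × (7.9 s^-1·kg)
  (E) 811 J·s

Dimensions:
  (A) [m²·s⁻¹] · [kg] = kg·m²·s⁻¹
  (B) [kg·m·s⁻²] / [s⁻¹] = kg·m·s⁻¹
  (C) N·m·s = kg·m·s⁻²·m·s = kg·m²·s⁻¹
  (D) [m²] · [kg·s⁻¹] = kg·m²·s⁻¹
  (E) J·s = N·m·s = kg·m²·s⁻¹
All reduce to kg·m²·s⁻¹ except (B), which is kg·m·s⁻¹.

(B)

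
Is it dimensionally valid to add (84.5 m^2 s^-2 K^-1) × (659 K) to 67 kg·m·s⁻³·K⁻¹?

No

Dimensions:
  (84.5 m^2 s^-2 K^-1) × (659 K):  [m²·s⁻²·K⁻¹] · [K] = m²·s⁻²
  67 kg·m·s⁻³·K⁻¹:  kg·m·s⁻³·K⁻¹
m²·s⁻² ≠ kg·m·s⁻³·K⁻¹, so they cannot be added.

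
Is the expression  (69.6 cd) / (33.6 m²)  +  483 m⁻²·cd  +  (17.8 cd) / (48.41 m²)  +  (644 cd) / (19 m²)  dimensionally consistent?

Reduce each to base SI dimensions:
  (69.6 cd) / (33.6 m²):  [cd] / [m²] = m⁻²·cd
  483 m⁻²·cd:  cd·m⁻² = m⁻²·cd
  (17.8 cd) / (48.41 m²):  [cd] / [m²] = m⁻²·cd
  (644 cd) / (19 m²):  [cd] / [m²] = m⁻²·cd
Every term reduces to m⁻²·cd.

Yes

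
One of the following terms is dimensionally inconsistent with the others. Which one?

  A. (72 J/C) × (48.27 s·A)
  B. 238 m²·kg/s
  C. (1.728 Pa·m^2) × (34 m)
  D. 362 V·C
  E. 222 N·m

B.

Reduce each to base SI dimensions:
  A. [kg·m²·s⁻³·A⁻¹] · [s·A] = kg·m²·s⁻²
  B. kg·m²·s⁻¹
  C. [kg·m·s⁻²] · [m] = kg·m²·s⁻²
  D. C·V = s·A·J·C⁻¹ = kg·m²·s⁻²
  E. N·m = kg·m·s⁻²·m = kg·m²·s⁻²
All reduce to kg·m²·s⁻² except B., which is kg·m²·s⁻¹.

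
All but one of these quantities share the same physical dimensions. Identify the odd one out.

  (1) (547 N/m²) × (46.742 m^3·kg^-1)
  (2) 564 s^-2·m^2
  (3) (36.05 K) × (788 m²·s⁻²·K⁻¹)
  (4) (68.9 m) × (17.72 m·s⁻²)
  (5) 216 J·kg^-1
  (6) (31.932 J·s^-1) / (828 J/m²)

(6)

Reduce each to base SI dimensions:
  (1) [kg·m⁻¹·s⁻²] · [kg⁻¹·m³] = m²·s⁻²
  (2) m²·s⁻²
  (3) [K] · [m²·s⁻²·K⁻¹] = m²·s⁻²
  (4) [m] · [m·s⁻²] = m²·s⁻²
  (5) J·kg⁻¹ = N·m·kg⁻¹ = m²·s⁻²
  (6) [kg·m²·s⁻³] / [kg·s⁻²] = m²·s⁻¹
All reduce to m²·s⁻² except (6), which is m²·s⁻¹.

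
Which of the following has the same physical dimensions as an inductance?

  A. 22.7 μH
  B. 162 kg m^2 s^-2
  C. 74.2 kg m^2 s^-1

A.

Reference: [inductance] = kg·m²·s⁻²·A⁻².
Each option:
  A. H = V·s·A⁻¹ = kg·m²·s⁻²·A⁻²  ← same
  B. kg·m²·s⁻²
  C. kg·m²·s⁻¹
Only A. matches kg·m²·s⁻²·A⁻².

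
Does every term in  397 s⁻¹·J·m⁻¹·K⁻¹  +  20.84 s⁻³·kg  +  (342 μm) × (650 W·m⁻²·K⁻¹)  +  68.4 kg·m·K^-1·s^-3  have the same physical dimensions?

Work out the base dimensions of each:
  397 s⁻¹·J·m⁻¹·K⁻¹:  J·s⁻¹·m⁻¹·K⁻¹ = N·m·s⁻¹·m⁻¹·K⁻¹ = kg·m·s⁻³·K⁻¹
  20.84 s⁻³·kg:  kg·s⁻³
  (342 μm) × (650 W·m⁻²·K⁻¹):  [m] · [kg·s⁻³·K⁻¹] = kg·m·s⁻³·K⁻¹
  68.4 kg·m·K^-1·s^-3:  kg·m·s⁻³·K⁻¹
The terms do not share a single dimension (kg·m·s⁻³·K⁻¹ vs kg·s⁻³).

No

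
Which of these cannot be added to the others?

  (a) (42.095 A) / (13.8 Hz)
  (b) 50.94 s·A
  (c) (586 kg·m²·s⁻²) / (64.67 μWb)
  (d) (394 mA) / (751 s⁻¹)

Expand each in SI base units:
  (a) [A] / [s⁻¹] = s·A
  (b) A·s = s·A
  (c) [kg·m²·s⁻²] / [kg·m²·s⁻²·A⁻¹] = A
  (d) [A] / [s⁻¹] = s·A
All reduce to s·A except (c), which is A.

(c)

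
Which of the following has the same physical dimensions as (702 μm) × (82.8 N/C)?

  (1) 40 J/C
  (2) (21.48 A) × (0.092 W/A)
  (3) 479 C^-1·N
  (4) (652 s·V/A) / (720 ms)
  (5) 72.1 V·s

Reference: [m] · [kg·m·s⁻³·A⁻¹] = kg·m²·s⁻³·A⁻¹.
Each option:
  (1) J·C⁻¹ = N·m·(s·A)⁻¹ = kg·m²·s⁻³·A⁻¹  ← same
  (2) [A] · [kg·m²·s⁻³·A⁻¹] = kg·m²·s⁻³
  (3) N·C⁻¹ = kg·m·s⁻²·(s·A)⁻¹ = kg·m·s⁻³·A⁻¹
  (4) [kg·m²·s⁻²·A⁻²] / [s] = kg·m²·s⁻³·A⁻²
  (5) V·s = J·C⁻¹·s = kg·m²·s⁻²·A⁻¹
Only (1) matches kg·m²·s⁻³·A⁻¹.

(1)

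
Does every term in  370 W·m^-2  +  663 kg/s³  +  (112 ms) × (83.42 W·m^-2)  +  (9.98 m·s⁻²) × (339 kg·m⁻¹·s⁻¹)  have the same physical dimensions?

In SI base units:
  370 W·m^-2:  W·m⁻² = J·s⁻¹·m⁻² = kg·s⁻³
  663 kg/s³:  kg·s⁻³
  (112 ms) × (83.42 W·m^-2):  [s] · [kg·s⁻³] = kg·s⁻²
  (9.98 m·s⁻²) × (339 kg·m⁻¹·s⁻¹):  [m·s⁻²] · [kg·m⁻¹·s⁻¹] = kg·s⁻³
The terms do not share a single dimension (kg·s⁻² vs kg·s⁻³).

No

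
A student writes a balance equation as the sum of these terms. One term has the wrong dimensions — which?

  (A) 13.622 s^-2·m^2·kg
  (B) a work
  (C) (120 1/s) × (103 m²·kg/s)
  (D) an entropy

(D)

Dimensions:
  (A) kg·m²·s⁻²
  (B) [work] = kg·m²·s⁻²
  (C) [s⁻¹] · [kg·m²·s⁻¹] = kg·m²·s⁻²
  (D) [entropy] = kg·m²·s⁻²·K⁻¹
All reduce to kg·m²·s⁻² except (D), which is kg·m²·s⁻²·K⁻¹.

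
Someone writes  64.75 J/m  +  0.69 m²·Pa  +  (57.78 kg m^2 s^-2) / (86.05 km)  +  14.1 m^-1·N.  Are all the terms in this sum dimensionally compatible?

Work out the base dimensions of each:
  64.75 J/m:  J·m⁻¹ = N·m·m⁻¹ = kg·m·s⁻²
  0.69 m²·Pa:  Pa·m² = N·m⁻²·m² = kg·m·s⁻²
  (57.78 kg m^2 s^-2) / (86.05 km):  [kg·m²·s⁻²] / [m] = kg·m·s⁻²
  14.1 m^-1·N:  N·m⁻¹ = kg·m·s⁻²·m⁻¹ = kg·s⁻²
The terms do not share a single dimension (kg·m·s⁻² vs kg·s⁻²).

No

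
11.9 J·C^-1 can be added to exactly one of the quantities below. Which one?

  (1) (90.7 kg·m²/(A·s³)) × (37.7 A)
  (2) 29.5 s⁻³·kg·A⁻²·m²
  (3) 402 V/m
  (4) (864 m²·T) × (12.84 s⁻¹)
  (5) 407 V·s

Reference: J·C⁻¹ = N·m·(s·A)⁻¹ = kg·m²·s⁻³·A⁻¹.
Each option:
  (1) [kg·m²·s⁻³·A⁻¹] · [A] = kg·m²·s⁻³
  (2) kg·m²·s⁻³·A⁻²
  (3) V·m⁻¹ = J·C⁻¹·m⁻¹ = kg·m·s⁻³·A⁻¹
  (4) [kg·m²·s⁻²·A⁻¹] · [s⁻¹] = kg·m²·s⁻³·A⁻¹  ← same
  (5) V·s = J·C⁻¹·s = kg·m²·s⁻²·A⁻¹
Only (4) matches kg·m²·s⁻³·A⁻¹.

(4)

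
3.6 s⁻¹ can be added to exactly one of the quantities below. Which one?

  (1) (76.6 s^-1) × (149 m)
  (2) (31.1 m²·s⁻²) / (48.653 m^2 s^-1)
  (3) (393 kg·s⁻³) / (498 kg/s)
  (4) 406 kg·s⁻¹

(2)

Reference: s⁻¹.
Each option:
  (1) [s⁻¹] · [m] = m·s⁻¹
  (2) [m²·s⁻²] / [m²·s⁻¹] = s⁻¹  ← same
  (3) [kg·s⁻³] / [kg·s⁻¹] = s⁻²
  (4) kg·s⁻¹
Only (2) matches s⁻¹.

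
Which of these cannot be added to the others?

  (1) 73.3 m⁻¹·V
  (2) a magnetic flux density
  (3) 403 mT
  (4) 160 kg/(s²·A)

Work out the base dimensions of each:
  (1) V·m⁻¹ = J·C⁻¹·m⁻¹ = kg·m·s⁻³·A⁻¹
  (2) [magnetic flux density] = kg·s⁻²·A⁻¹
  (3) T = Wb·m⁻² = kg·s⁻²·A⁻¹
  (4) kg·s⁻²·A⁻¹
All reduce to kg·s⁻²·A⁻¹ except (1), which is kg·m·s⁻³·A⁻¹.

(1)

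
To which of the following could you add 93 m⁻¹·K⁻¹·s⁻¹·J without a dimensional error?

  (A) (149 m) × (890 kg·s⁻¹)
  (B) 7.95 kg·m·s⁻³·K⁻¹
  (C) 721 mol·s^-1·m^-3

(B)

Reference: J·s⁻¹·m⁻¹·K⁻¹ = N·m·s⁻¹·m⁻¹·K⁻¹ = kg·m·s⁻³·K⁻¹.
Each option:
  (A) [m] · [kg·s⁻¹] = kg·m·s⁻¹
  (B) kg·m·s⁻³·K⁻¹  ← same
  (C) mol·m⁻³·s⁻¹ = m⁻³·s⁻¹·mol
Only (B) matches kg·m·s⁻³·K⁻¹.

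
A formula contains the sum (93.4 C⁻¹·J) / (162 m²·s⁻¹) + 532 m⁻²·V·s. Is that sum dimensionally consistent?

Yes

Reduce each to base SI dimensions:
  (93.4 C⁻¹·J) / (162 m²·s⁻¹):  [kg·m²·s⁻³·A⁻¹] / [m²·s⁻¹] = kg·s⁻²·A⁻¹
  532 m⁻²·V·s:  V·s·m⁻² = J·C⁻¹·s·m⁻² = kg·s⁻²·A⁻¹
Both are kg·s⁻²·A⁻¹, so they have the same dimensions and can be added.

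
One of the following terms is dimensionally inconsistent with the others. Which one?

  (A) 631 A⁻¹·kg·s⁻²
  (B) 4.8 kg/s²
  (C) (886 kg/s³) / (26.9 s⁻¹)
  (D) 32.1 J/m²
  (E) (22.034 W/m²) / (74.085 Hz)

Reduce each to base SI dimensions:
  (A) kg·s⁻²·A⁻¹
  (B) kg·s⁻²
  (C) [kg·s⁻³] / [s⁻¹] = kg·s⁻²
  (D) J·m⁻² = N·m·m⁻² = kg·s⁻²
  (E) [kg·s⁻³] / [s⁻¹] = kg·s⁻²
All reduce to kg·s⁻² except (A), which is kg·s⁻²·A⁻¹.

(A)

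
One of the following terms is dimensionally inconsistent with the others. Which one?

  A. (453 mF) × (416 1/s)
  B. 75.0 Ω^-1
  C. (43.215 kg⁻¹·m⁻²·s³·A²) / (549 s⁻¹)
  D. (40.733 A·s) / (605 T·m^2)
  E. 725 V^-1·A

C.

Expand each in SI base units:
  A. [kg⁻¹·m⁻²·s⁴·A²] · [s⁻¹] = kg⁻¹·m⁻²·s³·A²
  B. Ω⁻¹ = (V·A⁻¹)⁻¹ = kg⁻¹·m⁻²·s³·A²
  C. [kg⁻¹·m⁻²·s³·A²] / [s⁻¹] = kg⁻¹·m⁻²·s⁴·A²
  D. [s·A] / [kg·m²·s⁻²·A⁻¹] = kg⁻¹·m⁻²·s³·A²
  E. A·V⁻¹ = A·(J·C⁻¹)⁻¹ = kg⁻¹·m⁻²·s³·A²
All reduce to kg⁻¹·m⁻²·s³·A² except C., which is kg⁻¹·m⁻²·s⁴·A².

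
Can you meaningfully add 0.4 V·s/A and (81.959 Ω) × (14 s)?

Yes

In SI base units:
  0.4 V·s/A:  V·s·A⁻¹ = J·C⁻¹·s·A⁻¹ = kg·m²·s⁻²·A⁻²
  (81.959 Ω) × (14 s):  [kg·m²·s⁻³·A⁻²] · [s] = kg·m²·s⁻²·A⁻²
Both are kg·m²·s⁻²·A⁻², so they have the same dimensions and can be added.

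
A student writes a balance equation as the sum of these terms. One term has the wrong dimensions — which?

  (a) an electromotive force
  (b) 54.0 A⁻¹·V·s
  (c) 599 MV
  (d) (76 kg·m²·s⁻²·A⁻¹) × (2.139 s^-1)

(b)

Work out the base dimensions of each:
  (a) [electromotive force] = kg·m²·s⁻³·A⁻¹
  (b) V·s·A⁻¹ = J·C⁻¹·s·A⁻¹ = kg·m²·s⁻²·A⁻²
  (c) V = J·C⁻¹ = kg·m²·s⁻³·A⁻¹
  (d) [kg·m²·s⁻²·A⁻¹] · [s⁻¹] = kg·m²·s⁻³·A⁻¹
All reduce to kg·m²·s⁻³·A⁻¹ except (b), which is kg·m²·s⁻²·A⁻².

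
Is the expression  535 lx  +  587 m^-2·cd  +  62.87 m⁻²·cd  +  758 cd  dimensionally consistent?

No

Expand each in SI base units:
  535 lx:  lx = lm·m⁻² = m⁻²·cd
  587 m^-2·cd:  cd·m⁻² = m⁻²·cd
  62.87 m⁻²·cd:  m⁻²·cd
  758 cd:  cd
The terms do not share a single dimension (cd vs m⁻²·cd).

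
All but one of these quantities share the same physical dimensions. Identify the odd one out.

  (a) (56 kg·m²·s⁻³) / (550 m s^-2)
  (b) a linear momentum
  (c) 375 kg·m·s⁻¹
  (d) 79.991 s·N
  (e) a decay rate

Dimensions:
  (a) [kg·m²·s⁻³] / [m·s⁻²] = kg·m·s⁻¹
  (b) [linear momentum] = kg·m·s⁻¹
  (c) kg·m·s⁻¹
  (d) N·s = kg·m·s⁻²·s = kg·m·s⁻¹
  (e) [decay rate] = s⁻¹
All reduce to kg·m·s⁻¹ except (e), which is s⁻¹.

(e)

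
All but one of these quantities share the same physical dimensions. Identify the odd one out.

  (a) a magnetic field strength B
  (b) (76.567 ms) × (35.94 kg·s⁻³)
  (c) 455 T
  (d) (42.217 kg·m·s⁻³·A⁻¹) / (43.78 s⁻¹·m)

(b)

Dimensions:
  (a) [magnetic field strength B] = kg·s⁻²·A⁻¹
  (b) [s] · [kg·s⁻³] = kg·s⁻²
  (c) T = Wb·m⁻² = kg·s⁻²·A⁻¹
  (d) [kg·m·s⁻³·A⁻¹] / [m·s⁻¹] = kg·s⁻²·A⁻¹
All reduce to kg·s⁻²·A⁻¹ except (b), which is kg·s⁻².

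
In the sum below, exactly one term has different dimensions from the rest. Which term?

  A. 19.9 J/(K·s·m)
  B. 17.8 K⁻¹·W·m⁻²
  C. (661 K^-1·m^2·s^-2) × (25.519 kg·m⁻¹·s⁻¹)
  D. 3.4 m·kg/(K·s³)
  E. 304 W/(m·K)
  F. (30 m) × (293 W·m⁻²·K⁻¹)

B.

Expand each in SI base units:
  A. J·s⁻¹·m⁻¹·K⁻¹ = N·m·s⁻¹·m⁻¹·K⁻¹ = kg·m·s⁻³·K⁻¹
  B. W·m⁻²·K⁻¹ = J·s⁻¹·m⁻²·K⁻¹ = kg·s⁻³·K⁻¹
  C. [m²·s⁻²·K⁻¹] · [kg·m⁻¹·s⁻¹] = kg·m·s⁻³·K⁻¹
  D. kg·m·s⁻³·K⁻¹
  E. W·m⁻¹·K⁻¹ = J·s⁻¹·m⁻¹·K⁻¹ = kg·m·s⁻³·K⁻¹
  F. [m] · [kg·s⁻³·K⁻¹] = kg·m·s⁻³·K⁻¹
All reduce to kg·m·s⁻³·K⁻¹ except B., which is kg·s⁻³·K⁻¹.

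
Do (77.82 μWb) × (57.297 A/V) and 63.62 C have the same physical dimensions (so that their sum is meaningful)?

Yes

Reduce each to base SI dimensions:
  (77.82 μWb) × (57.297 A/V):  [kg·m²·s⁻²·A⁻¹] · [kg⁻¹·m⁻²·s³·A²] = s·A
  63.62 C:  C = s·A
Both are s·A, so they have the same dimensions and can be added.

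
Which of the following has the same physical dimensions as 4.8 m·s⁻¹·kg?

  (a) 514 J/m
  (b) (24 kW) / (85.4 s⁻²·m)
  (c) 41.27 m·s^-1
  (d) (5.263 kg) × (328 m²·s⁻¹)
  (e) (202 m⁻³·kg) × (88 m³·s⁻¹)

Reference: kg·m·s⁻¹.
Each option:
  (a) J·m⁻¹ = N·m·m⁻¹ = kg·m·s⁻²
  (b) [kg·m²·s⁻³] / [m·s⁻²] = kg·m·s⁻¹  ← same
  (c) m·s⁻¹
  (d) [kg] · [m²·s⁻¹] = kg·m²·s⁻¹
  (e) [kg·m⁻³] · [m³·s⁻¹] = kg·s⁻¹
Only (b) matches kg·m·s⁻¹.

(b)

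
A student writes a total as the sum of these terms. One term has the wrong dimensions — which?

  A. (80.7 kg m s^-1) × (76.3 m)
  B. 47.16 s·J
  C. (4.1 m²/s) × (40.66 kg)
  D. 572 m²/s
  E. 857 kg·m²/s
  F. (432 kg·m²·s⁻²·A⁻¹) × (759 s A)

Work out the base dimensions of each:
  A. [kg·m·s⁻¹] · [m] = kg·m²·s⁻¹
  B. J·s = N·m·s = kg·m²·s⁻¹
  C. [m²·s⁻¹] · [kg] = kg·m²·s⁻¹
  D. m²·s⁻¹
  E. kg·m²·s⁻¹
  F. [kg·m²·s⁻²·A⁻¹] · [s·A] = kg·m²·s⁻¹
All reduce to kg·m²·s⁻¹ except D., which is m²·s⁻¹.

D.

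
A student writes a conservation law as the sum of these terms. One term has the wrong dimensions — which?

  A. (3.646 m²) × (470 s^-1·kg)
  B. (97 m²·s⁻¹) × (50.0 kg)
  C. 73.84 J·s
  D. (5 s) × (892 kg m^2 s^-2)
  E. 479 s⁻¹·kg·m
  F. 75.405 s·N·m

Expand each in SI base units:
  A. [m²] · [kg·s⁻¹] = kg·m²·s⁻¹
  B. [m²·s⁻¹] · [kg] = kg·m²·s⁻¹
  C. J·s = N·m·s = kg·m²·s⁻¹
  D. [s] · [kg·m²·s⁻²] = kg·m²·s⁻¹
  E. kg·m·s⁻¹
  F. N·m·s = kg·m·s⁻²·m·s = kg·m²·s⁻¹
All reduce to kg·m²·s⁻¹ except E., which is kg·m·s⁻¹.

E.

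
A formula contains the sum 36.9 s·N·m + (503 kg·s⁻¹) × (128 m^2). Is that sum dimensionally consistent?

Yes

In SI base units:
  36.9 s·N·m:  N·m·s = kg·m·s⁻²·m·s = kg·m²·s⁻¹
  (503 kg·s⁻¹) × (128 m^2):  [kg·s⁻¹] · [m²] = kg·m²·s⁻¹
Both are kg·m²·s⁻¹, so they have the same dimensions and can be added.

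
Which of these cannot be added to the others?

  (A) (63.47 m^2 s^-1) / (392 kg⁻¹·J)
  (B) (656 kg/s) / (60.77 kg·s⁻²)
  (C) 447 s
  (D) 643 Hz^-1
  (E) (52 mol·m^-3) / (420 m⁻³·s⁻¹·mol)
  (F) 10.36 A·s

(F)

Dimensions:
  (A) [m²·s⁻¹] / [m²·s⁻²] = s
  (B) [kg·s⁻¹] / [kg·s⁻²] = s
  (C) s
  (D) Hz⁻¹ = (s⁻¹)⁻¹ = s
  (E) [m⁻³·mol] / [m⁻³·s⁻¹·mol] = s
  (F) A·s = s·A
All reduce to s except (F), which is s·A.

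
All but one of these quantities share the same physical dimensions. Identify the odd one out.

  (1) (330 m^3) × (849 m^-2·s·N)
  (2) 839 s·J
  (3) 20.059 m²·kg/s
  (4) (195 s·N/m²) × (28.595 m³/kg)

In SI base units:
  (1) [m³] · [kg·m⁻¹·s⁻¹] = kg·m²·s⁻¹
  (2) J·s = N·m·s = kg·m²·s⁻¹
  (3) kg·m²·s⁻¹
  (4) [kg·m⁻¹·s⁻¹] · [kg⁻¹·m³] = m²·s⁻¹
All reduce to kg·m²·s⁻¹ except (4), which is m²·s⁻¹.

(4)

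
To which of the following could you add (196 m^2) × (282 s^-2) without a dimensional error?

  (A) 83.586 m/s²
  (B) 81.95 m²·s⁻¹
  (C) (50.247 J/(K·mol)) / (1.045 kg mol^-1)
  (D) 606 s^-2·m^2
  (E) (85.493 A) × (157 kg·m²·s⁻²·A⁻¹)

Reference: [m²] · [s⁻²] = m²·s⁻².
Each option:
  (A) m·s⁻²
  (B) m²·s⁻¹
  (C) [kg·m²·s⁻²·K⁻¹·mol⁻¹] / [kg·mol⁻¹] = m²·s⁻²·K⁻¹
  (D) m²·s⁻²  ← same
  (E) [A] · [kg·m²·s⁻²·A⁻¹] = kg·m²·s⁻²
Only (D) matches m²·s⁻².

(D)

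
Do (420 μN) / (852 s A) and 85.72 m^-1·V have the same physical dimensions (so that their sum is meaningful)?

Yes

Work out the base dimensions of each:
  (420 μN) / (852 s A):  [kg·m·s⁻²] / [s·A] = kg·m·s⁻³·A⁻¹
  85.72 m^-1·V:  V·m⁻¹ = J·C⁻¹·m⁻¹ = kg·m·s⁻³·A⁻¹
Both are kg·m·s⁻³·A⁻¹, so they have the same dimensions and can be added.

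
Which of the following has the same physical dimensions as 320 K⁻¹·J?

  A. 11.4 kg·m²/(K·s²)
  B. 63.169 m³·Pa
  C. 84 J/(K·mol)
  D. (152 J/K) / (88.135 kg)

A.

Reference: J·K⁻¹ = N·m·K⁻¹ = kg·m²·s⁻²·K⁻¹.
Each option:
  A. kg·m²·s⁻²·K⁻¹  ← same
  B. Pa·m³ = N·m⁻²·m³ = kg·m²·s⁻²
  C. J·mol⁻¹·K⁻¹ = N·m·mol⁻¹·K⁻¹ = kg·m²·s⁻²·K⁻¹·mol⁻¹
  D. [kg·m²·s⁻²·K⁻¹] / [kg] = m²·s⁻²·K⁻¹
Only A. matches kg·m²·s⁻²·K⁻¹.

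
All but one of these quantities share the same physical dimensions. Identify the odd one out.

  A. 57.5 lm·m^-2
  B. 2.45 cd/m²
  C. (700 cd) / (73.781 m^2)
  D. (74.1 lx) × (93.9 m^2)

Reduce each to base SI dimensions:
  A. lm·m⁻² = cd·m⁻² = m⁻²·cd
  B. cd·m⁻² = m⁻²·cd
  C. [cd] / [m²] = m⁻²·cd
  D. [m⁻²·cd] · [m²] = cd
All reduce to m⁻²·cd except D., which is cd.

D.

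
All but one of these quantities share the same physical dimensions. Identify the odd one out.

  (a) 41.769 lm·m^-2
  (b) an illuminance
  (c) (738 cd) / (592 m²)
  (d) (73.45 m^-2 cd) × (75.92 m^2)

Work out the base dimensions of each:
  (a) lm·m⁻² = cd·m⁻² = m⁻²·cd
  (b) [illuminance] = m⁻²·cd
  (c) [cd] / [m²] = m⁻²·cd
  (d) [m⁻²·cd] · [m²] = cd
All reduce to m⁻²·cd except (d), which is cd.

(d)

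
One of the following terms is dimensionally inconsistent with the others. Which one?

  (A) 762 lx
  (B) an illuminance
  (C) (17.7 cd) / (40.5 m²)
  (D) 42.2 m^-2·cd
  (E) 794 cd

Work out the base dimensions of each:
  (A) lx = lm·m⁻² = m⁻²·cd
  (B) [illuminance] = m⁻²·cd
  (C) [cd] / [m²] = m⁻²·cd
  (D) cd·m⁻² = m⁻²·cd
  (E) cd
All reduce to m⁻²·cd except (E), which is cd.

(E)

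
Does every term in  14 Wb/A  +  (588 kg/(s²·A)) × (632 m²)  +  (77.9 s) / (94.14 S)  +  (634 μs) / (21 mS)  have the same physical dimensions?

Dimensions:
  14 Wb/A:  Wb·A⁻¹ = V·s·A⁻¹ = kg·m²·s⁻²·A⁻²
  (588 kg/(s²·A)) × (632 m²):  [kg·s⁻²·A⁻¹] · [m²] = kg·m²·s⁻²·A⁻¹
  (77.9 s) / (94.14 S):  [s] / [kg⁻¹·m⁻²·s³·A²] = kg·m²·s⁻²·A⁻²
  (634 μs) / (21 mS):  [s] / [kg⁻¹·m⁻²·s³·A²] = kg·m²·s⁻²·A⁻²
The terms do not share a single dimension (kg·m²·s⁻²·A⁻² vs kg·m²·s⁻²·A⁻¹).

No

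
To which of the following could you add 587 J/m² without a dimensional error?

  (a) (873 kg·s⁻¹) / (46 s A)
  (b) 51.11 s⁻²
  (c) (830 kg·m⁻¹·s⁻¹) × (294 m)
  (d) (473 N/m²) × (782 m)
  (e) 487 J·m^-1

Reference: J·m⁻² = N·m·m⁻² = kg·s⁻².
Each option:
  (a) [kg·s⁻¹] / [s·A] = kg·s⁻²·A⁻¹
  (b) s⁻²
  (c) [kg·m⁻¹·s⁻¹] · [m] = kg·s⁻¹
  (d) [kg·m⁻¹·s⁻²] · [m] = kg·s⁻²  ← same
  (e) J·m⁻¹ = N·m·m⁻¹ = kg·m·s⁻²
Only (d) matches kg·s⁻².

(d)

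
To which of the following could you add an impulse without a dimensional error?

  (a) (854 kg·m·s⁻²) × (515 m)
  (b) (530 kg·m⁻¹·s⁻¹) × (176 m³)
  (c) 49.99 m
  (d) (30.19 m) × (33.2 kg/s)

(d)

Reference: [impulse] = kg·m·s⁻¹.
Each option:
  (a) [kg·m·s⁻²] · [m] = kg·m²·s⁻²
  (b) [kg·m⁻¹·s⁻¹] · [m³] = kg·m²·s⁻¹
  (c) m
  (d) [m] · [kg·s⁻¹] = kg·m·s⁻¹  ← same
Only (d) matches kg·m·s⁻¹.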